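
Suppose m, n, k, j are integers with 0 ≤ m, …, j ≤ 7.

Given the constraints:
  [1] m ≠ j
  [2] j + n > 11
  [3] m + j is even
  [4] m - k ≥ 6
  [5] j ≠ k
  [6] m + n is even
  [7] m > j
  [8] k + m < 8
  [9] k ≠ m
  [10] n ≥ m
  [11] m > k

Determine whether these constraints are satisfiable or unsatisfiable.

Satisfiable

One satisfying assignment is m = 7, n = 7, k = 0, j = 5.
For the less obvious constraints — constraint 2: j + n = 12; constraint 4: m - k = 7 — and the others hold by inspection.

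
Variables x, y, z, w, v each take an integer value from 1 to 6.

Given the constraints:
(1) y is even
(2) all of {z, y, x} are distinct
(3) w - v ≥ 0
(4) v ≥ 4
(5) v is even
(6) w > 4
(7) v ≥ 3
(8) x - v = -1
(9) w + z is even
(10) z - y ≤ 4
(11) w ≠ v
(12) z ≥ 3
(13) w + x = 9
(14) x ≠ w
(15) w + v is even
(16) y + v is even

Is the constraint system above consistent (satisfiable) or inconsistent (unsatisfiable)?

Satisfiable

Take x = 3, y = 4, z = 6, w = 6, v = 4. Then constraint 3: w - v = 2; constraint 8: x - v = -1; constraint 10: z - y = 2, and every other listed constraint is also met.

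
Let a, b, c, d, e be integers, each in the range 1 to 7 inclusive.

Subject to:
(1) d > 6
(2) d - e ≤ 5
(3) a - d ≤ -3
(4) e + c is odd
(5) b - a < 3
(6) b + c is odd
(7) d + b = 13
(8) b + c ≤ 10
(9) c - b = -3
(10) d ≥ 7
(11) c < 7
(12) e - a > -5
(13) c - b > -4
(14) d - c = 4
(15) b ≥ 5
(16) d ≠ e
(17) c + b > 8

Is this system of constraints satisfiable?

Satisfiable

Setting (a, b, c, d, e) = (4, 6, 3, 7, 2) satisfies everything: constraint 2: d - e = 5; constraint 3: a - d = -3, and the others follow.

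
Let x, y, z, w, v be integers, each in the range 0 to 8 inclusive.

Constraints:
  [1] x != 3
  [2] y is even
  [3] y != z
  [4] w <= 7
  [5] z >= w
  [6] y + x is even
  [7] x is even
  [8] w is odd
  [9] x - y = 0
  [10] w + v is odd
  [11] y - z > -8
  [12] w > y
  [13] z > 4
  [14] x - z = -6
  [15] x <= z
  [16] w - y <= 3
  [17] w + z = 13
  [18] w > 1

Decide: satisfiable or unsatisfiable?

Setting (x, y, z, w, v) = (2, 2, 8, 5, 8) satisfies everything: constraint 9: x - y = 0; constraint 11: y - z = -6; constraint 14: x - z = -6, and the others follow.

Satisfiable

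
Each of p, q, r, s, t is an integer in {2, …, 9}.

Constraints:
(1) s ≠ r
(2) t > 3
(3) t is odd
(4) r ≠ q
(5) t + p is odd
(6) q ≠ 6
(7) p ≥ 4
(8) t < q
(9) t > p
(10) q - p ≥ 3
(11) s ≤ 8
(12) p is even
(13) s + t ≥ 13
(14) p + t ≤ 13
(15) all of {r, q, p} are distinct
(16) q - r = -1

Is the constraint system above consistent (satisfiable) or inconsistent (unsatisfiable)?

Satisfiable

Take p = 4, q = 8, r = 9, s = 7, t = 7. Then constraint 10: q - p = 4; constraint 13: s + t = 14; constraint 14: p + t = 11, and every other listed constraint is also met.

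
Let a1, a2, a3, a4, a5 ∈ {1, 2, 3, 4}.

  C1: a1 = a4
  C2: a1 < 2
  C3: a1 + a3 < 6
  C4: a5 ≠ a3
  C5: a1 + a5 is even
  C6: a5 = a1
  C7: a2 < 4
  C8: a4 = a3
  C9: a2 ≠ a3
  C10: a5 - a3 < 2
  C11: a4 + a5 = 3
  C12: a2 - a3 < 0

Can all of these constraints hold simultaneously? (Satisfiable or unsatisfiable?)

Unsatisfiable

From constraints 1, 6, and 8, a5 = a1 = a4 = a3, so a5 = a3. But constraint 4 says a5 ≠ a3. Contradiction.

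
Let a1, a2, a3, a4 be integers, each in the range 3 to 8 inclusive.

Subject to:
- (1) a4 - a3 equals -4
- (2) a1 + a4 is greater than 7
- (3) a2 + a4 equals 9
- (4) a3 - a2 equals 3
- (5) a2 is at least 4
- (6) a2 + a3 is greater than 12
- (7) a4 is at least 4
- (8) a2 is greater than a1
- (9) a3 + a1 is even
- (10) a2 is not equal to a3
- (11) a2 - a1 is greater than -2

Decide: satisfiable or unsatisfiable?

Satisfiable

Take a1 = 4, a2 = 5, a3 = 8, a4 = 4. Then constraint 1: a4 - a3 = -4; constraint 2: a1 + a4 = 8, and every other listed constraint is also met.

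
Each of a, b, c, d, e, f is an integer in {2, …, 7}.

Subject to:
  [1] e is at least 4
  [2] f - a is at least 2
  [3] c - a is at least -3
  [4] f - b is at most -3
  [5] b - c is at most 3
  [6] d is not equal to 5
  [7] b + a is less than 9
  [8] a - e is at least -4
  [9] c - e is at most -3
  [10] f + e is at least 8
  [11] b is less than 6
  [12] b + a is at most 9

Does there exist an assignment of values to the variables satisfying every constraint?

Unsatisfiable

Constraints 2, 4, 5, 8, and 9 give b − f ≥ 3, f − a ≥ 2, a − e ≥ -4, e − c ≥ 3, c − b ≥ -3.
Adding all 5 inequalities: the left sides telescope to 0, and the right sides sum to 3 + 2 + (-4) + 3 + (-3) = 1. So 0 ≥ 1, which is false.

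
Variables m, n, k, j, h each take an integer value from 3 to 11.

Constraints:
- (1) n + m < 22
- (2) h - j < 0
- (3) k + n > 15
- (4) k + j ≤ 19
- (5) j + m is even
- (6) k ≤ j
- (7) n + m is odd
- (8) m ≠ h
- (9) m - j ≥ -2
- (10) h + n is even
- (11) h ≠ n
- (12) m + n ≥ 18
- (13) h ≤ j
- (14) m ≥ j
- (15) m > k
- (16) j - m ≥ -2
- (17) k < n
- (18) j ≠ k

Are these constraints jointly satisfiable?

Satisfiable

Try m = 10, n = 11, k = 6, j = 10, h = 7.
Check constraint 1: n + m = 21; constraint 2: h - j = -3. The remaining constraints are straightforward to verify.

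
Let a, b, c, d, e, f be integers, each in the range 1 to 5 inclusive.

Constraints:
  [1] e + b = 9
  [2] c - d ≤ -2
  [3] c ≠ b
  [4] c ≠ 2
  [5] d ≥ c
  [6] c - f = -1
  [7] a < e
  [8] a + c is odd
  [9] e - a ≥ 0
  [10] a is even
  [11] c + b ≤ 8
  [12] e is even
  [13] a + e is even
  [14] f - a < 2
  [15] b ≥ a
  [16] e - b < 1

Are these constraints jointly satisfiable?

The assignment a = 2, b = 5, c = 1, d = 5, e = 4, f = 2 works:
  constraint 1 holds since e + b = 9.
  constraint 2 holds since c - d = -4.
  constraint 6 holds since c - f = -1.
The rest check out directly.

Satisfiable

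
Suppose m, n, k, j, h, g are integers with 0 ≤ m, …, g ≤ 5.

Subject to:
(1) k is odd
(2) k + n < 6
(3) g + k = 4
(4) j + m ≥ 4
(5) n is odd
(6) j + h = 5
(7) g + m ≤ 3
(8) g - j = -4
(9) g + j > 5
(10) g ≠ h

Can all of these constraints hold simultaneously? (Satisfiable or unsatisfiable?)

Setting (m, n, k, j, h, g) = (1, 1, 3, 5, 0, 1) satisfies everything: constraint 2: k + n = 4; constraint 3: g + k = 4; constraint 4: j + m = 6, and the others follow.

Satisfiable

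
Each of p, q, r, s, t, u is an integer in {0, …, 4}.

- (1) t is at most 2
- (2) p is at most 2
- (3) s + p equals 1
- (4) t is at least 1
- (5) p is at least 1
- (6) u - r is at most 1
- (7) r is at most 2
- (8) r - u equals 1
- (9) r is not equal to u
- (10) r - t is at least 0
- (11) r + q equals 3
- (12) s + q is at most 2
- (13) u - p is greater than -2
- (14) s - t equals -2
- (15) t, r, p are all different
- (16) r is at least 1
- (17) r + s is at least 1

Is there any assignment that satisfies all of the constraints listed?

Constraints 1, 2, 4, 5, 7, and 16 confine each of t, r, p to the 2 values {1, 2}.
Constraint 15 requires all 3 of them to be distinct, but only 2 values are available — impossible by the pigeonhole principle.

Unsatisfiable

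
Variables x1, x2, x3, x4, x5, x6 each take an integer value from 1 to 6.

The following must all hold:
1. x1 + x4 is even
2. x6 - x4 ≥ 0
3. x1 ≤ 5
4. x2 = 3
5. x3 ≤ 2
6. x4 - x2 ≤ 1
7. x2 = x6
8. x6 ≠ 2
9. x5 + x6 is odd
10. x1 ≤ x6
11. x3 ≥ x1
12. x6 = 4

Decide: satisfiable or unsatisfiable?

Unsatisfiable

Constraint 4 fixes x2 = 3 and constraint 12 fixes x6 = 4, but constraint 7 requires x2 = x6. Since 3 ≠ 4, contradiction.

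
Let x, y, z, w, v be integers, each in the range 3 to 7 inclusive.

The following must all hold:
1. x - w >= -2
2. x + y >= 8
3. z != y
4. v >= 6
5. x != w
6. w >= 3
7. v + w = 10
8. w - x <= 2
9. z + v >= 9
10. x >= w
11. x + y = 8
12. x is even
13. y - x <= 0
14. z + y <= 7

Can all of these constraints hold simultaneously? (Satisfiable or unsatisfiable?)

Setting (x, y, z, w, v) = (4, 4, 3, 3, 7) satisfies everything: constraint 1: x - w = 1; constraint 2: x + y = 8; constraint 7: v + w = 10, and the others follow.

Satisfiable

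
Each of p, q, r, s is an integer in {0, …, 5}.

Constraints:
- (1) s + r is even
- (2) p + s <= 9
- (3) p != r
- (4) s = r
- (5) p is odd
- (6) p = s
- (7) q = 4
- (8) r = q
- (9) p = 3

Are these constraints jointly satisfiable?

Constraint 9 fixes p = 3 and constraint 7 fixes q = 4. Constraints 4, 6, and 8 give p = s = r = q, so p = q. But 3 ≠ 4 — contradiction.

Unsatisfiable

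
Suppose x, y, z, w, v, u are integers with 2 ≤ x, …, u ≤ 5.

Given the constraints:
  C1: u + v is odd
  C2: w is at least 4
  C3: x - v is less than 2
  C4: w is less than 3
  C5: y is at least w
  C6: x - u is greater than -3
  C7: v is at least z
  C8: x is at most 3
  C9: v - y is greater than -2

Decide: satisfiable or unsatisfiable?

From constraint 2: w ≥ 4. From constraint 4: w ≤ 2. But 2 < 4, so no value of w works.

Unsatisfiable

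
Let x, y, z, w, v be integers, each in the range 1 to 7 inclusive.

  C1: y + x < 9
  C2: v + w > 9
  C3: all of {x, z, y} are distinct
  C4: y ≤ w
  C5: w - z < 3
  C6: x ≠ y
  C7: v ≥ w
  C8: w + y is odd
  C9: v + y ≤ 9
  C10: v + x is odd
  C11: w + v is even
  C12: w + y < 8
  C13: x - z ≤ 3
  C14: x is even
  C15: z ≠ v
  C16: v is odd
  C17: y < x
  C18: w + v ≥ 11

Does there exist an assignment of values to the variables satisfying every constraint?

Satisfiable

Try x = 6, y = 2, z = 3, w = 5, v = 7.
Check constraint 1: y + x = 8; constraint 2: v + w = 12; constraint 5: w - z = 2. The remaining constraints are straightforward to verify.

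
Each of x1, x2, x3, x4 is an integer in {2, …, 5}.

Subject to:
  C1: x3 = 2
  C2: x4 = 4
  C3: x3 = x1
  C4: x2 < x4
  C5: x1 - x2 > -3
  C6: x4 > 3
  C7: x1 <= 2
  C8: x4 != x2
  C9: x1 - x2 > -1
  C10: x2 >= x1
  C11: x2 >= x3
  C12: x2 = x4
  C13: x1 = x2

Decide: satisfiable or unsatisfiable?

Constraint 1 fixes x3 = 2 and constraint 2 fixes x4 = 4. Constraints 3, 12, and 13 give x3 = x1 = x2 = x4, so x3 = x4. But 2 ≠ 4 — contradiction.

Unsatisfiable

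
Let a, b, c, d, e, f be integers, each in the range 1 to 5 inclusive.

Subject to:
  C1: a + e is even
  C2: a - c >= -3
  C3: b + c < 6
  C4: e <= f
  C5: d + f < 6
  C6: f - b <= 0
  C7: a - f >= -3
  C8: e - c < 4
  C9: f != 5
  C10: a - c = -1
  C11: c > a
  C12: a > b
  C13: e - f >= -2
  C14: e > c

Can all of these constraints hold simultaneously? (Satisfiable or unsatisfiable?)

Constraints 4, 6, 11, 12, and 14 give c < e, e ≤ f, f ≤ b, b < a, a < c. Chaining: c < e ≤ f ≤ b < a < c, which forces c < c — impossible.

Unsatisfiable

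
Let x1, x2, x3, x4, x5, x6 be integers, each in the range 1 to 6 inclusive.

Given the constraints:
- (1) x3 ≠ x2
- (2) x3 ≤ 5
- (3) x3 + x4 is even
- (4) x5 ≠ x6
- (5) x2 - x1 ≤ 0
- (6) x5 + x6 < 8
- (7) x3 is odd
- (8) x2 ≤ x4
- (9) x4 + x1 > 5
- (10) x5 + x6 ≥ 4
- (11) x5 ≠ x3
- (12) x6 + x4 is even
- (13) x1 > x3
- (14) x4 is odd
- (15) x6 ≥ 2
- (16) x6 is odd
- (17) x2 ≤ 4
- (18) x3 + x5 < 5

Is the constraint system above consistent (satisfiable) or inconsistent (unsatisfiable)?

Satisfiable

Setting (x1, x2, x3, x4, x5, x6) = (4, 3, 1, 3, 2, 3) satisfies everything: constraint 5: x2 - x1 = -1; constraint 6: x5 + x6 = 5, and the others follow.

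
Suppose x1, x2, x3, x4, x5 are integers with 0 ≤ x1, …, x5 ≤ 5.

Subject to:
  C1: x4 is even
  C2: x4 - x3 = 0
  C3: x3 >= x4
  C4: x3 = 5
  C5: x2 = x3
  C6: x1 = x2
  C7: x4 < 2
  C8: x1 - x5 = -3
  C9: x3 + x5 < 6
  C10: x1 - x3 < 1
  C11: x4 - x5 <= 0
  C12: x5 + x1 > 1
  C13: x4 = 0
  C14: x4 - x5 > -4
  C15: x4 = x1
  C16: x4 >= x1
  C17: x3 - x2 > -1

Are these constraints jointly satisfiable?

Unsatisfiable

Constraint 13 fixes x4 = 0 and constraint 4 fixes x3 = 5. Constraints 5, 6, and 15 give x4 = x1 = x2 = x3, so x4 = x3. But 0 ≠ 5 — contradiction.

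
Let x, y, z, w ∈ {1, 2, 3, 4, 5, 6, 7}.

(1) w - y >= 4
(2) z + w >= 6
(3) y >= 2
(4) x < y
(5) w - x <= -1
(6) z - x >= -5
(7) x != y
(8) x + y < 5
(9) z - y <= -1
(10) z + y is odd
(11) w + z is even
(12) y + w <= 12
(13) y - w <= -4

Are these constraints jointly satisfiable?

Unsatisfiable

Constraints 5, 6, 9, and 13 give x − w ≥ 1, w − y ≥ 4, y − z ≥ 1, z − x ≥ -5.
Adding all 4 inequalities: the left sides telescope to 0, and the right sides sum to 1 + 4 + 1 + (-5) = 1. So 0 ≥ 1, which is false.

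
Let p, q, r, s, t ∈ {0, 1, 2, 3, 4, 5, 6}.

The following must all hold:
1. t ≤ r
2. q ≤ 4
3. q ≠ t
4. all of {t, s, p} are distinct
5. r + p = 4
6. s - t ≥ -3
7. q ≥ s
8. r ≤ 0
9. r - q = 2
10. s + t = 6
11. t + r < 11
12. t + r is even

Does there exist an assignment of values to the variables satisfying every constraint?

Unsatisfiable

From constraints 2 and 7: s ≤ q ≤ 4. From constraints 1 and 8: t ≤ r ≤ 0. Hence s + t ≤ 4. But constraint 10 requires s + t = 6, and 6 > 4. Contradiction.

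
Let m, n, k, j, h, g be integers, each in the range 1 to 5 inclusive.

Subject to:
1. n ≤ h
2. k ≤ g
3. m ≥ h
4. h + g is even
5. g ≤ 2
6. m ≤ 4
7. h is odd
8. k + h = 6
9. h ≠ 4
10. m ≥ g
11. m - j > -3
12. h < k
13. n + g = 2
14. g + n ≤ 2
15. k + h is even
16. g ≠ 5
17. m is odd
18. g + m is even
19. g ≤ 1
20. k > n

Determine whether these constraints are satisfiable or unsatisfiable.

From constraints 2 and 19: k ≤ g ≤ 1. From constraints 3 and 6: h ≤ m ≤ 4. Hence k + h ≤ 5. But constraint 8 requires k + h = 6, and 6 > 5. Contradiction.

Unsatisfiable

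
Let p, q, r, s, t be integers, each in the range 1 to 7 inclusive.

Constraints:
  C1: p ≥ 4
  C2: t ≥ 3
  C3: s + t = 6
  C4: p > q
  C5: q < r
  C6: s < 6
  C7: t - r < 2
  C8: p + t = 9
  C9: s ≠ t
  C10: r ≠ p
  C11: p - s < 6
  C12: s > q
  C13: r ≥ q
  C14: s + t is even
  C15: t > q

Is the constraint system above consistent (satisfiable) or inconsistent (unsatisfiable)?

Satisfiable

One satisfying assignment is p = 5, q = 1, r = 4, s = 2, t = 4.
For the less obvious constraints — constraint 3: s + t = 6; constraint 7: t - r = 0; constraint 8: p + t = 9 — and the others hold by inspection.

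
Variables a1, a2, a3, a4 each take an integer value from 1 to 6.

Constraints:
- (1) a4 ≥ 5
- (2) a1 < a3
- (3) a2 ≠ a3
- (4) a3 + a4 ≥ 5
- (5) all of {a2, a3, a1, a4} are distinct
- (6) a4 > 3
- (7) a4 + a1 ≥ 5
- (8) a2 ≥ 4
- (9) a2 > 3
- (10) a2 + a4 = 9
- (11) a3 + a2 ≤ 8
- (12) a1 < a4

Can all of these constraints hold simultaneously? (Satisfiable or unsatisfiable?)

Satisfiable

Take a1 = 1, a2 = 4, a3 = 3, a4 = 5. Then constraint 4: a3 + a4 = 8; constraint 7: a4 + a1 = 6; constraint 10: a2 + a4 = 9, and every other listed constraint is also met.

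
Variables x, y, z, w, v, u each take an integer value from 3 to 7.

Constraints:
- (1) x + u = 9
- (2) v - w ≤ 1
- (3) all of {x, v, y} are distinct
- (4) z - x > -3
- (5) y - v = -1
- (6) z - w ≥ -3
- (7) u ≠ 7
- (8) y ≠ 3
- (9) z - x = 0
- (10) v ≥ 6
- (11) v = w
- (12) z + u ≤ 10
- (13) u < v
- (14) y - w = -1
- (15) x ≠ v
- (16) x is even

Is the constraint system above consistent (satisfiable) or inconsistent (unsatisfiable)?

Satisfiable

Take x = 4, y = 6, z = 4, w = 7, v = 7, u = 5. Then constraint 1: x + u = 9; constraint 2: v - w = 0; constraint 4: z - x = 0, and every other listed constraint is also met.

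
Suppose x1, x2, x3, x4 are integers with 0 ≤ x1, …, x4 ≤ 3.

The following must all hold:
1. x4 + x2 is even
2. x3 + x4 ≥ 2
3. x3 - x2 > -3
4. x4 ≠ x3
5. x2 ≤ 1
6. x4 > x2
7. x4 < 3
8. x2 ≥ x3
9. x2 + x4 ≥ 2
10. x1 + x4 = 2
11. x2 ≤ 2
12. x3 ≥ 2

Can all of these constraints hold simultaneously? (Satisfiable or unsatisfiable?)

Unsatisfiable

From constraints 8 and 12: x2 ≥ x3 and x3 ≥ 2, so x2 ≥ 2. From constraint 5: x2 ≤ 1. But 1 < 2, so no value of x2 works.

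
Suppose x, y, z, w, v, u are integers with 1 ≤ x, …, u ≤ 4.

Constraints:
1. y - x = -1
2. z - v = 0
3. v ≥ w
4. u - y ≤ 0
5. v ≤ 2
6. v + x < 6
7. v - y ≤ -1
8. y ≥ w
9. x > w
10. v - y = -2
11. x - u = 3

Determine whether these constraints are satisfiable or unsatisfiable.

Satisfiable

One satisfying assignment is x = 4, y = 3, z = 1, w = 1, v = 1, u = 1.
For the less obvious constraints — constraint 1: y - x = -1; constraint 2: z - v = 0 — and the others hold by inspection.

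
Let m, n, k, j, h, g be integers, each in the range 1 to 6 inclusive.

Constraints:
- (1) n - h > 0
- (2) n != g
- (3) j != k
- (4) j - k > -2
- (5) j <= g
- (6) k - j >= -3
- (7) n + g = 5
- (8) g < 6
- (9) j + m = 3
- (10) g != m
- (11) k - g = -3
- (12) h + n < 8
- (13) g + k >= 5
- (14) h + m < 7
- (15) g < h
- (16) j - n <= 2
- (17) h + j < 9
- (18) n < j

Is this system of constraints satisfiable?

Unsatisfiable

Constraints 1, 5, 15, and 18 give h < n, n < j, j ≤ g, g < h. Chaining: h < n < j ≤ g < h, which forces h < h — impossible.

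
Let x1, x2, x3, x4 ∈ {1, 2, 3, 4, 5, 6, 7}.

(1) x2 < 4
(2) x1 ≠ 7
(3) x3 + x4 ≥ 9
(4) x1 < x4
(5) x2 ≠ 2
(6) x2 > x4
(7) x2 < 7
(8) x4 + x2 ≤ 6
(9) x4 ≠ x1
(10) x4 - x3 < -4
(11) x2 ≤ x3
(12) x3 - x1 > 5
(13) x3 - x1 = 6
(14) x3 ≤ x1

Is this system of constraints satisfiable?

Unsatisfiable

Constraints 4, 6, 11, and 14 give x2 ≤ x3, x3 ≤ x1, x1 < x4, x4 < x2. Chaining: x2 ≤ x3 ≤ x1 < x4 < x2, which forces x2 < x2 — impossible.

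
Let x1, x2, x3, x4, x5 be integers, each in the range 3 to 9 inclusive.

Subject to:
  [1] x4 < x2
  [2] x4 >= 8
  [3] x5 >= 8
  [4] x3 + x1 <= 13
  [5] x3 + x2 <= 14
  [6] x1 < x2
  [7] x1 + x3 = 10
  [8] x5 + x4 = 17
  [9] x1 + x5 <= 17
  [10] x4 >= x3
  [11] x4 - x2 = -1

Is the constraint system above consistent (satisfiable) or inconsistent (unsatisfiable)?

Satisfiable

The assignment x1 = 5, x2 = 9, x3 = 5, x4 = 8, x5 = 9 works:
  constraint 4 holds since x3 + x1 = 10.
  constraint 5 holds since x3 + x2 = 14.
  constraint 7 holds since x1 + x3 = 10.
The rest check out directly.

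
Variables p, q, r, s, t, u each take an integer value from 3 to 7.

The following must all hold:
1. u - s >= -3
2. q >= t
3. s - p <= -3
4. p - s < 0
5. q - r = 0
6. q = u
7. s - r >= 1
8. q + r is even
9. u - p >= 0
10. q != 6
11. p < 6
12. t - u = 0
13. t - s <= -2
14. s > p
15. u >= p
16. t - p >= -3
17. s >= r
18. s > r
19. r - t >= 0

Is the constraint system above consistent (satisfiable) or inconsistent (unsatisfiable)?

Unsatisfiable

Constraints 3, 7, 16, and 19 give r − t ≥ 0, t − p ≥ -3, p − s ≥ 3, s − r ≥ 1.
Adding all 4 inequalities: the left sides telescope to 0, and the right sides sum to 0 + (-3) + 3 + 1 = 1. So 0 ≥ 1, which is false.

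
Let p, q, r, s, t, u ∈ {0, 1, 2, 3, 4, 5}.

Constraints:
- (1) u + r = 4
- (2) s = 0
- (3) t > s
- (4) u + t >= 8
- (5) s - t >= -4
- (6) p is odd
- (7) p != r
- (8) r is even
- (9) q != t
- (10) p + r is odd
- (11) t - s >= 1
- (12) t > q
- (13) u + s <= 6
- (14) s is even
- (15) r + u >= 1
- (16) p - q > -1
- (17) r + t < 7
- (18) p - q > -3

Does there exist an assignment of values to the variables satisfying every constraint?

One satisfying assignment is p = 1, q = 1, r = 0, s = 0, t = 4, u = 4.
For the less obvious constraints — constraint 1: u + r = 4; constraint 4: u + t = 8; constraint 5: s - t = -4 — and the others hold by inspection.

Satisfiable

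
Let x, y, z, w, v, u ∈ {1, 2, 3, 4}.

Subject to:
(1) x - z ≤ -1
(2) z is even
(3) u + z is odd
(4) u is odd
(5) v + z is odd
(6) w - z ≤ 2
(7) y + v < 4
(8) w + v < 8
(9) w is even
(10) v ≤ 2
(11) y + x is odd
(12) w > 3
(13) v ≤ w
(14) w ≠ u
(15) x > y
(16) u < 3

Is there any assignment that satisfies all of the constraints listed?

One satisfying assignment is x = 2, y = 1, z = 4, w = 4, v = 1, u = 1.
For the less obvious constraints — constraint 1: x - z = -2; constraint 6: w - z = 0; constraint 7: y + v = 2 — and the others hold by inspection.

Satisfiable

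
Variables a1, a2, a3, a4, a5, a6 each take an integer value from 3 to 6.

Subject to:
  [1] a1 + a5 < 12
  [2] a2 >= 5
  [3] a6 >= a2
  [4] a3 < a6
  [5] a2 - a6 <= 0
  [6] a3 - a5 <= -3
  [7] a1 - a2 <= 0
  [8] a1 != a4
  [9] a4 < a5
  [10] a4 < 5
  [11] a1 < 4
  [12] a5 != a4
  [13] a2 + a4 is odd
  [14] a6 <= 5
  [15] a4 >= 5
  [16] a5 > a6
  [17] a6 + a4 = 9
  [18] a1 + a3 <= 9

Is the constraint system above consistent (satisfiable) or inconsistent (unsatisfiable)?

From constraints 2 and 3: a6 ≥ a2 ≥ 5. From constraint 15: a4 ≥ 5. Hence a6 + a4 ≥ 10. But constraint 17 requires a6 + a4 = 9, and 9 < 10. Contradiction.

Unsatisfiable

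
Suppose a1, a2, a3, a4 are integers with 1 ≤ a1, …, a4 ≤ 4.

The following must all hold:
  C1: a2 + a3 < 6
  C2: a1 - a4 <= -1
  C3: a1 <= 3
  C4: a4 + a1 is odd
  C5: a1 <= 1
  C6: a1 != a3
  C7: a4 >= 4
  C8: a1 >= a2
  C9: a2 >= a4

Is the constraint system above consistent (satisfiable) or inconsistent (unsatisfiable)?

From constraints 7 and 9: a2 ≥ a4 and a4 ≥ 4, so a2 ≥ 4. From constraints 5 and 8: a2 ≤ a1 and a1 ≤ 1, so a2 ≤ 1. But 1 < 4, so no value of a2 works.

Unsatisfiable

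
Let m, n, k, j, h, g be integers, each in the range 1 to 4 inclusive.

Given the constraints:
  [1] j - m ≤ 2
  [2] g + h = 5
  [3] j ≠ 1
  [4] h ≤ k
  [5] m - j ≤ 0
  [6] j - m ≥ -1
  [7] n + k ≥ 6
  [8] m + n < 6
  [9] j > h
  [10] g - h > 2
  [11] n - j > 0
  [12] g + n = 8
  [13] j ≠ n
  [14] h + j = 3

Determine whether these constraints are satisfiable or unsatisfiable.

Setting (m, n, k, j, h, g) = (1, 4, 2, 2, 1, 4) satisfies everything: constraint 1: j - m = 1; constraint 2: g + h = 5, and the others follow.

Satisfiable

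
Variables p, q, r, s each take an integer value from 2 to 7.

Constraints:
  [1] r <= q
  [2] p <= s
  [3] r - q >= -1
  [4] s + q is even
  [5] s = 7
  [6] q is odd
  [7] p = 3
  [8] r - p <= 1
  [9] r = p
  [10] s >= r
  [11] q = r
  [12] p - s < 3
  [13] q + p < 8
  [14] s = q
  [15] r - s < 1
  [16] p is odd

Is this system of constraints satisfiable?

Constraint 5 fixes s = 7 and constraint 7 fixes p = 3. Constraints 9, 11, and 14 give s = q = r = p, so s = p. But 7 ≠ 3 — contradiction.

Unsatisfiable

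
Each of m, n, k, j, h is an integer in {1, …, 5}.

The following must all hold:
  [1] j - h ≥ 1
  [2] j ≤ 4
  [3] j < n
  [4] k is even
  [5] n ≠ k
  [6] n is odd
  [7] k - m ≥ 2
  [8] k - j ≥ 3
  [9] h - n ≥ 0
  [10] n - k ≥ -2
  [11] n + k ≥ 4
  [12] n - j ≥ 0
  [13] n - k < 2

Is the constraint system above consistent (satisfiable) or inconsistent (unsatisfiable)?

Constraints 1, 8, 9, and 10 give n − k ≥ -2, k − j ≥ 3, j − h ≥ 1, h − n ≥ 0.
Adding all 4 inequalities: the left sides telescope to 0, and the right sides sum to (-2) + 3 + 1 + 0 = 2. So 0 ≥ 2, which is false.

Unsatisfiable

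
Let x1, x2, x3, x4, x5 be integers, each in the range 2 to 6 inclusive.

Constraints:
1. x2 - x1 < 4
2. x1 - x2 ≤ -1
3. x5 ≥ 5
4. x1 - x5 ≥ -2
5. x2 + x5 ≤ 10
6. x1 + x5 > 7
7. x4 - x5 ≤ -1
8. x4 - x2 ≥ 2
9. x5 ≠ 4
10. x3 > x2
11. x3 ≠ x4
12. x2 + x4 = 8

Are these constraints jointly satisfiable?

Constraints 2, 4, 7, and 8 give x1 − x5 ≥ -2, x5 − x4 ≥ 1, x4 − x2 ≥ 2, x2 − x1 ≥ 1.
Adding all 4 inequalities: the left sides telescope to 0, and the right sides sum to (-2) + 1 + 2 + 1 = 2. So 0 ≥ 2, which is false.

Unsatisfiable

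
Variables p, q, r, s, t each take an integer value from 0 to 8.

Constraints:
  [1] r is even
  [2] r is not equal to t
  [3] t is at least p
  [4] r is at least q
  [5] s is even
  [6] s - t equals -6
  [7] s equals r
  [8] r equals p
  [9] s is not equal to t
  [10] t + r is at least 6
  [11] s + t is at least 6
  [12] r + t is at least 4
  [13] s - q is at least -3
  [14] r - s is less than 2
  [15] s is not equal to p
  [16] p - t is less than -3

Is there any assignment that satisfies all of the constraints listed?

From constraints 7 and 8, s = r = p, so s = p. But constraint 15 says s ≠ p. Contradiction.

Unsatisfiable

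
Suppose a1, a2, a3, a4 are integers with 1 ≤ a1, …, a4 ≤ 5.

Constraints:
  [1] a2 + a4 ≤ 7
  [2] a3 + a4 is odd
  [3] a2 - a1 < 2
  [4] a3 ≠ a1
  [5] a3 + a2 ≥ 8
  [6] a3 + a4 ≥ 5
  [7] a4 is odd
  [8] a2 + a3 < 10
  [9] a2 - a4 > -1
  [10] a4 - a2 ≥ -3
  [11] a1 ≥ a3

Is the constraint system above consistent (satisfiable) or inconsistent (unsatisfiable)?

Satisfiable

One satisfying assignment is a1 = 5, a2 = 4, a3 = 4, a4 = 3.
For the less obvious constraints — constraint 1: a2 + a4 = 7; constraint 3: a2 - a1 = -1; constraint 5: a3 + a2 = 8 — and the others hold by inspection.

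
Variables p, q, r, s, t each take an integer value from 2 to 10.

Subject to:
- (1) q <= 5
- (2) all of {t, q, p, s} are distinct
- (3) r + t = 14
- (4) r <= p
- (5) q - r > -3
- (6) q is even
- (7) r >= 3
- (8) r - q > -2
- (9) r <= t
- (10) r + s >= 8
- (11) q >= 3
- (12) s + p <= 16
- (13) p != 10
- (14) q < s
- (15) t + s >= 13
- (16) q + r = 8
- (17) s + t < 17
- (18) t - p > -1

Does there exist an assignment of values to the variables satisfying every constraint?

Take p = 9, q = 4, r = 4, s = 5, t = 10. Then constraint 3: r + t = 14; constraint 5: q - r = 0, and every other listed constraint is also met.

Satisfiable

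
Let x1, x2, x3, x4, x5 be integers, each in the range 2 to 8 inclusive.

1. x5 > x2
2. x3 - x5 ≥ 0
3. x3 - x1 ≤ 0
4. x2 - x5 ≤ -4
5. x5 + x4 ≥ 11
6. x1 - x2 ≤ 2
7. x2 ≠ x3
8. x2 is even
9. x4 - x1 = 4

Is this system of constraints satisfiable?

Unsatisfiable

Constraints 2, 3, 4, and 6 give x2 − x1 ≥ -2, x1 − x3 ≥ 0, x3 − x5 ≥ 0, x5 − x2 ≥ 4.
Adding all 4 inequalities: the left sides telescope to 0, and the right sides sum to (-2) + 0 + 0 + 4 = 2. So 0 ≥ 2, which is false.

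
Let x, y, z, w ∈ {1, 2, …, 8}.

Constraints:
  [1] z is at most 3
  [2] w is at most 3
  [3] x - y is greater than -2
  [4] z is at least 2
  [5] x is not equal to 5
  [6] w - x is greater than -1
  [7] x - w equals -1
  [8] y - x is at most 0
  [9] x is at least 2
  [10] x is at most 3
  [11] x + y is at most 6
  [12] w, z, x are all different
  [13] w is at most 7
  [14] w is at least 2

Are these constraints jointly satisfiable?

Constraints 1, 2, 4, 9, 10, and 14 confine each of w, z, x to the 2 values {2, 3}.
Constraint 12 requires all 3 of them to be distinct, but only 2 values are available — impossible by the pigeonhole principle.

Unsatisfiable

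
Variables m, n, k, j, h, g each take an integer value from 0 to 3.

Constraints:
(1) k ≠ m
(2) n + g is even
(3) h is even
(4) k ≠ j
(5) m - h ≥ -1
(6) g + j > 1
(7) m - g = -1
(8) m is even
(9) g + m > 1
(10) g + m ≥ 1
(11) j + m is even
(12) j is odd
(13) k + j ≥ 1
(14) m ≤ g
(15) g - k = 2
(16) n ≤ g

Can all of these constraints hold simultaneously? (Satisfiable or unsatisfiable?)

Constraint 12 makes j odd and constraint 8 makes m even, so j + m must be odd. Constraint 11 says j + m is even — contradiction.

Unsatisfiable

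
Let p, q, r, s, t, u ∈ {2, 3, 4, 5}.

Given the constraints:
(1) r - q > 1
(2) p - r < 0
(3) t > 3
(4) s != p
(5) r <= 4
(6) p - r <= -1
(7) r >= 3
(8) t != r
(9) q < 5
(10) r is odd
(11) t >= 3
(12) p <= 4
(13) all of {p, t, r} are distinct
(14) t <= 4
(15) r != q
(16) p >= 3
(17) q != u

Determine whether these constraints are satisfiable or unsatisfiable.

Constraints 5, 7, 11, 12, 14, and 16 confine each of p, t, r to the 2 values {3, 4}.
Constraint 13 requires all 3 of them to be distinct, but only 2 values are available — impossible by the pigeonhole principle.

Unsatisfiable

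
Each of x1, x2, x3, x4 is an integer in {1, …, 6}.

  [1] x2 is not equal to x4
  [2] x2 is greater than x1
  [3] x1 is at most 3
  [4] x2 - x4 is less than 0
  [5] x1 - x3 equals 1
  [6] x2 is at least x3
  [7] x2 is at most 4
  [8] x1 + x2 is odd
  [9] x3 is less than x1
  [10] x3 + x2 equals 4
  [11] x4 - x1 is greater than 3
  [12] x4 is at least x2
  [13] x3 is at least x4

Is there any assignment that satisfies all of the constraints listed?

Constraints 2, 4, 9, and 13 give x4 ≤ x3, x3 < x1, x1 < x2, x2 < x4. Chaining: x4 ≤ x3 < x1 < x2 < x4, which forces x4 < x4 — impossible.

Unsatisfiable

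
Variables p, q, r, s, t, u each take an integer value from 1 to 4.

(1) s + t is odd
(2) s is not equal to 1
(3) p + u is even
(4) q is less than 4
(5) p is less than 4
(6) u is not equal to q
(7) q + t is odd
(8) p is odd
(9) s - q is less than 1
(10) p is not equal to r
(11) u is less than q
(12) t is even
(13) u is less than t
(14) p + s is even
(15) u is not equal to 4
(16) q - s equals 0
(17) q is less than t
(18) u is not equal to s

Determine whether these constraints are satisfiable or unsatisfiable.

Satisfiable

Setting (p, q, r, s, t, u) = (1, 3, 4, 3, 4, 1) satisfies everything: constraint 1: s + t = 7 is odd; constraint 9: s - q = 0; constraint 16: q - s = 0, and the others follow.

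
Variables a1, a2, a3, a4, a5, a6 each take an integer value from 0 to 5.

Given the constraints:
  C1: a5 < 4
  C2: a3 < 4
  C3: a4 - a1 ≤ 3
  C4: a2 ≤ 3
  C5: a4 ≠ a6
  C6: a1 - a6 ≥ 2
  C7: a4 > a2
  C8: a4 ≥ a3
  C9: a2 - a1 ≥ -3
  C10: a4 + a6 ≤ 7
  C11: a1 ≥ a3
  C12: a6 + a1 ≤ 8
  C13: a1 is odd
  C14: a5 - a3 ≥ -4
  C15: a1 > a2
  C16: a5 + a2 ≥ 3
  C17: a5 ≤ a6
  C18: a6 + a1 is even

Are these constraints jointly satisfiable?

Satisfiable

The assignment a1 = 5, a2 = 2, a3 = 2, a4 = 5, a5 = 1, a6 = 1 works:
  constraint 3 holds since a4 - a1 = 0.
  constraint 6 holds since a1 - a6 = 4.
The rest check out directly.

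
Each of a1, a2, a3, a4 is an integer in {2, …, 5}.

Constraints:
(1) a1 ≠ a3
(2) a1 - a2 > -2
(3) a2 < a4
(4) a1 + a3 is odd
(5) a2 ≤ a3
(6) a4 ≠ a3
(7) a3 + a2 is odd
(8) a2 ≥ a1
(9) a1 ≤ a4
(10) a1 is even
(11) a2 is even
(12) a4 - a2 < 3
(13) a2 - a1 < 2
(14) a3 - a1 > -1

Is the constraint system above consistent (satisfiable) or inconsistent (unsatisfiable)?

Satisfiable

One satisfying assignment is a1 = 2, a2 = 2, a3 = 3, a4 = 4.
For the less obvious constraints — constraint 2: a1 - a2 = 0; constraint 12: a4 - a2 = 2 — and the others hold by inspection.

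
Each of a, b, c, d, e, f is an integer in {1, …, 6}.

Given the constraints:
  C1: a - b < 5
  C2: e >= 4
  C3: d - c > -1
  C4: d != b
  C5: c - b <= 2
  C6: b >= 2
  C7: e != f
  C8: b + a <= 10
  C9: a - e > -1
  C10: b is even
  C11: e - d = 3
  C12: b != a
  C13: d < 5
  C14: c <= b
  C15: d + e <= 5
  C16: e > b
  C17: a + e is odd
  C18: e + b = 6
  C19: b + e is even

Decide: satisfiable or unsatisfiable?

One satisfying assignment is a = 5, b = 2, c = 1, d = 1, e = 4, f = 1.
For the less obvious constraints — constraint 1: a - b = 3; constraint 3: d - c = 0 — and the others hold by inspection.

Satisfiable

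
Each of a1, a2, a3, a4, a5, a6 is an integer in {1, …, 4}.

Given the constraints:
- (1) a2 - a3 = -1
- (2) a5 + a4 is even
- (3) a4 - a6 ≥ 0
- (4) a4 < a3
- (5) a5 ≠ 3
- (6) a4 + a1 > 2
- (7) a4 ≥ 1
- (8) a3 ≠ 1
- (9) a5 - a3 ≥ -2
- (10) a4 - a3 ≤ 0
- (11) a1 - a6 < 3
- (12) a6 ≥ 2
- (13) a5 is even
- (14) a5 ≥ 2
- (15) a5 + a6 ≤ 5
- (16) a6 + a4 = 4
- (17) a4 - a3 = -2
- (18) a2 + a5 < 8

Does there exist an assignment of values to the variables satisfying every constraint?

The assignment a1 = 2, a2 = 3, a3 = 4, a4 = 2, a5 = 2, a6 = 2 works:
  constraint 1 holds since a2 - a3 = -1.
  constraint 3 holds since a4 - a6 = 0.
  constraint 6 holds since a4 + a1 = 4.
The rest check out directly.

Satisfiable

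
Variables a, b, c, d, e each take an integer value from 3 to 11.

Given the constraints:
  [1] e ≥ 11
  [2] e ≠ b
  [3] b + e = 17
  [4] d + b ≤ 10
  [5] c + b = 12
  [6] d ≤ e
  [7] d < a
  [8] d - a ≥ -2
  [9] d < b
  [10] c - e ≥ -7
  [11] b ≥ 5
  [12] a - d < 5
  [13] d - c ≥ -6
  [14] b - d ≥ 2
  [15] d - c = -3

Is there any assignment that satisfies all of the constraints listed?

Setting (a, b, c, d, e) = (5, 6, 6, 3, 11) satisfies everything: constraint 3: b + e = 17; constraint 4: d + b = 9, and the others follow.

Satisfiable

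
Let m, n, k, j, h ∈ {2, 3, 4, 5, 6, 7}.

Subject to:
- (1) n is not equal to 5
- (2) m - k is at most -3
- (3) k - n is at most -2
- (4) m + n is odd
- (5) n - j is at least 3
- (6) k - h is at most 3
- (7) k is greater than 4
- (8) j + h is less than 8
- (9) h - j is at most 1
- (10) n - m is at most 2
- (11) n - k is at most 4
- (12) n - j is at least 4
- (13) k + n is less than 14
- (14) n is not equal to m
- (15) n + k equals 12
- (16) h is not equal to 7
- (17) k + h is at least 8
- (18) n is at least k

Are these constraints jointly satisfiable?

Constraints 2, 6, 9, 10, and 12 give k − m ≥ 3, m − n ≥ -2, n − j ≥ 4, j − h ≥ -1, h − k ≥ -3.
Adding all 5 inequalities: the left sides telescope to 0, and the right sides sum to 3 + (-2) + 4 + (-1) + (-3) = 1. So 0 ≥ 1, which is false.

Unsatisfiable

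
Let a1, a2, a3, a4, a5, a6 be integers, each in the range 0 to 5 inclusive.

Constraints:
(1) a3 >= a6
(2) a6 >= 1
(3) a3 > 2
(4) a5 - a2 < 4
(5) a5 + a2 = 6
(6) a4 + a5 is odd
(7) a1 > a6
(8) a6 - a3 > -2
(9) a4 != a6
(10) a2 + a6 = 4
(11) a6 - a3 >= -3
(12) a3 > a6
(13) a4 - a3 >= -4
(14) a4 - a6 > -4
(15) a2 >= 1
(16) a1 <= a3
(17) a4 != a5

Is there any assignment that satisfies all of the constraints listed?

The assignment a1 = 3, a2 = 2, a3 = 3, a4 = 1, a5 = 4, a6 = 2 works:
  constraint 4 holds since a5 - a2 = 2.
  constraint 5 holds since a5 + a2 = 6.
The rest check out directly.

Satisfiable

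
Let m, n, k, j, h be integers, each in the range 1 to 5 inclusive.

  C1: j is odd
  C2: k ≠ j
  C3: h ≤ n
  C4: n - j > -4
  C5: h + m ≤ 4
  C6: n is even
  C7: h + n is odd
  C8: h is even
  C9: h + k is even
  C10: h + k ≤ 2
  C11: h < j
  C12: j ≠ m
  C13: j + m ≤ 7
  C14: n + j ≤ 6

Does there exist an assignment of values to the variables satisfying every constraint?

Constraint 8 makes h even and constraint 6 makes n even, so h + n must be even. Constraint 7 says h + n is odd — contradiction.

Unsatisfiable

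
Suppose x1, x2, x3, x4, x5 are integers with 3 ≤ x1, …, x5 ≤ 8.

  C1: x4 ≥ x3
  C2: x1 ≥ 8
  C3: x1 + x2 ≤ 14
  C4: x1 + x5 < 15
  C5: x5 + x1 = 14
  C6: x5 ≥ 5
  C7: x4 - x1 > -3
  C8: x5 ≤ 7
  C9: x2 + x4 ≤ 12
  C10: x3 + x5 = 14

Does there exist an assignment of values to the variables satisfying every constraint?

Satisfiable

Setting (x1, x2, x3, x4, x5) = (8, 4, 8, 8, 6) satisfies everything: constraint 3: x1 + x2 = 12; constraint 4: x1 + x5 = 14; constraint 5: x5 + x1 = 14, and the others follow.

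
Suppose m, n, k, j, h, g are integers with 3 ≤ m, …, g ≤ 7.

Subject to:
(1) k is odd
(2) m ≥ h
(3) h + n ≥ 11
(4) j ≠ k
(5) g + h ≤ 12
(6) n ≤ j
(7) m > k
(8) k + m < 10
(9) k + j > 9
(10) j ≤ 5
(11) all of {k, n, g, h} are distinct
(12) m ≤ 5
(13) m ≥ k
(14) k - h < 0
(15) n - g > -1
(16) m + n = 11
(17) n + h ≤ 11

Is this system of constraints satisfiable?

From constraints 2 and 12: h ≤ m ≤ 5. From constraints 6 and 10: n ≤ j ≤ 5. Hence h + n ≤ 10. But constraint 3 requires h + n ≥ 11, and 11 > 10. Contradiction.

Unsatisfiable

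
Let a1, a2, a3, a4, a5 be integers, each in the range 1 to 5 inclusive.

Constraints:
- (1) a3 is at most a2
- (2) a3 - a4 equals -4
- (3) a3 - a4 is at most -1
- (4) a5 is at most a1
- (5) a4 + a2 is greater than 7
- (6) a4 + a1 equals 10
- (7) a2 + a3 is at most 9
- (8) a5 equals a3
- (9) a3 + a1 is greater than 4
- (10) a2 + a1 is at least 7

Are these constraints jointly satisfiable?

Take a1 = 5, a2 = 5, a3 = 1, a4 = 5, a5 = 1. Then constraint 2: a3 - a4 = -4; constraint 3: a3 - a4 = -4; constraint 5: a4 + a2 = 10, and every other listed constraint is also met.

Satisfiable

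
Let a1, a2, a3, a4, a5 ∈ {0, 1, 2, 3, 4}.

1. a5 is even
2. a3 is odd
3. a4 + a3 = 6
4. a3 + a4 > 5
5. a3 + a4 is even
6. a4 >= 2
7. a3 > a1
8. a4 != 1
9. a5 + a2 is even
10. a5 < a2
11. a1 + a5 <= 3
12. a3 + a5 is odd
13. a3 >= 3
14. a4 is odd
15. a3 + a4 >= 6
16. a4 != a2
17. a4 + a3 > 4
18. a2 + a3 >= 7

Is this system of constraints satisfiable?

The assignment a1 = 1, a2 = 4, a3 = 3, a4 = 3, a5 = 2 works:
  constraint 3 holds since a4 + a3 = 6.
  constraint 4 holds since a3 + a4 = 6.
  constraint 11 holds since a1 + a5 = 3.
The rest check out directly.

Satisfiable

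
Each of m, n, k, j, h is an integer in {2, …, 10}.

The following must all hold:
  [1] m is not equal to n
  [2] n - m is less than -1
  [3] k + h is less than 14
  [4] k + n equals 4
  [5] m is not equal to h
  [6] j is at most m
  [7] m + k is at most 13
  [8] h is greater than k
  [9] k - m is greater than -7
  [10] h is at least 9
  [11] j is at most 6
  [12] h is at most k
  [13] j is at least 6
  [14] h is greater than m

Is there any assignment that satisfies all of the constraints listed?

From constraints 6 and 13: m ≥ j ≥ 6. From constraints 10 and 12: k ≥ h ≥ 9. Hence m + k ≥ 15. But constraint 7 requires m + k ≤ 13, and 13 < 15. Contradiction.

Unsatisfiable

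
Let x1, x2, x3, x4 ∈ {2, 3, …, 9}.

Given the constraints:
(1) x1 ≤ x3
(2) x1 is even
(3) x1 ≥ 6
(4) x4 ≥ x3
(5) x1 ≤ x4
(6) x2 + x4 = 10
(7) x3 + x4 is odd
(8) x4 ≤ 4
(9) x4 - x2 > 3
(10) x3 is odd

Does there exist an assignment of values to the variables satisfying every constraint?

Unsatisfiable

From constraints 1 and 3: x3 ≥ x1 and x1 ≥ 6, so x3 ≥ 6. From constraints 4 and 8: x3 ≤ x4 and x4 ≤ 4, so x3 ≤ 4. But 4 < 6, so no value of x3 works.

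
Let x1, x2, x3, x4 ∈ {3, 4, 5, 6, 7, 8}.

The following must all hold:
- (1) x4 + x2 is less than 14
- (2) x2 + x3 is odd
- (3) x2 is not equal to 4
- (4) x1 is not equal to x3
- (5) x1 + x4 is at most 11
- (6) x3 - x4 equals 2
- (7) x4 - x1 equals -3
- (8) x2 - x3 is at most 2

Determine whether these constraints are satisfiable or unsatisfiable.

Satisfiable

The assignment x1 = 7, x2 = 7, x3 = 6, x4 = 4 works:
  constraint 1 holds since x4 + x2 = 11.
  constraint 5 holds since x1 + x4 = 11.
  constraint 6 holds since x3 - x4 = 2.
The rest check out directly.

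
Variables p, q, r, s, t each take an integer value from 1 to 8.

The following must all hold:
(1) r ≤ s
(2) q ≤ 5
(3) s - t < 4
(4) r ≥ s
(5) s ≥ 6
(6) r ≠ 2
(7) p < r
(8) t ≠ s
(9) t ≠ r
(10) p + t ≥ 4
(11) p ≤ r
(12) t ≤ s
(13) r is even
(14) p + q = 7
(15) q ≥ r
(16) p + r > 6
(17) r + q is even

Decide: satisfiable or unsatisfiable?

From constraints 4 and 5: r ≥ s and s ≥ 6, so r ≥ 6. From constraints 2 and 15: r ≤ q and q ≤ 5, so r ≤ 5. But 5 < 6, so no value of r works.

Unsatisfiable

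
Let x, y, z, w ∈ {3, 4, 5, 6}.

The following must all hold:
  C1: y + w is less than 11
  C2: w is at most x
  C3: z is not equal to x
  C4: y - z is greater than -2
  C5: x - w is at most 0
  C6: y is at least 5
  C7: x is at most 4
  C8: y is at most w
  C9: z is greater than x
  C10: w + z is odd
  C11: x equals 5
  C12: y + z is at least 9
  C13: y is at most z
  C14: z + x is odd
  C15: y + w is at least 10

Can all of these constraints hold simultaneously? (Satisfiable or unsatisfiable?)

From constraints 6 and 8: w ≥ y and y ≥ 5, so w ≥ 5. From constraints 2 and 7: w ≤ x and x ≤ 4, so w ≤ 4. But 4 < 5, so no value of w works.

Unsatisfiable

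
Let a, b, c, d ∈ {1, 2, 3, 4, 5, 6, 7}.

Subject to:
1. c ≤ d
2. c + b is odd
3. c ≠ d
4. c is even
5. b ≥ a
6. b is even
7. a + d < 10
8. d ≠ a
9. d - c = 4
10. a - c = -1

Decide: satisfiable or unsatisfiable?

Constraint 4 makes c even and constraint 6 makes b even, so c + b must be even. Constraint 2 says c + b is odd — contradiction.

Unsatisfiable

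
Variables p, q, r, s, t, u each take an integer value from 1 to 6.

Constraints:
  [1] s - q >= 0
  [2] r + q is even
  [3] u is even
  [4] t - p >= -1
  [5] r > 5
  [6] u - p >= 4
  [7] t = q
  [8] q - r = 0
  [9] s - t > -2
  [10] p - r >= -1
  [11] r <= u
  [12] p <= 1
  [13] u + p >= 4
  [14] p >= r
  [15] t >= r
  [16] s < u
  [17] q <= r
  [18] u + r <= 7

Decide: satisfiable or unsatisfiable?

From constraint 5: r ≥ 6. From constraints 12 and 14: r ≤ p and p ≤ 1, so r ≤ 1. But 1 < 6, so no value of r works.

Unsatisfiable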